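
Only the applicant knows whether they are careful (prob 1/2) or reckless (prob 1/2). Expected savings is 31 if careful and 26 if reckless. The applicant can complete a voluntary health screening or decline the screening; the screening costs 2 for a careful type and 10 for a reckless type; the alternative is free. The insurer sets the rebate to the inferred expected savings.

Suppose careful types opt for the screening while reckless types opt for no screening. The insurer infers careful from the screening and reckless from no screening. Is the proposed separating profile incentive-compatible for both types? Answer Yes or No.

Under these beliefs, the screening earns rebate 31 and no screening earns rebate 26.
careful: the screening nets 31 − 2 = 29; no screening nets 26. careful prefers the screening.
reckless: the screening nets 31 − 10 = 21; no screening nets 26. reckless prefers no screening.
Neither type deviates, so the separating profile is an equilibrium.

Yes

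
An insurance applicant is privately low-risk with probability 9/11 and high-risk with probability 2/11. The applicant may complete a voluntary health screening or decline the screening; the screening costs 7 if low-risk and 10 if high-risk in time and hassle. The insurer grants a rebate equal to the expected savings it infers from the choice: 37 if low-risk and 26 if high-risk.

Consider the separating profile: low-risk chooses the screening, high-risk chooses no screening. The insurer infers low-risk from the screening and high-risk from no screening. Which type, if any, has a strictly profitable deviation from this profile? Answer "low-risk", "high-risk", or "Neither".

high-risk

The screening pays 37; no screening pays 26.
low-risk: assigned the screening, nets 37 − 7 = 30; deviating to no screening nets 26.
high-risk: assigned no screening, nets 26; deviating to the screening nets 37 − 10 = 27.
The high-risk type gains 1 by deviating.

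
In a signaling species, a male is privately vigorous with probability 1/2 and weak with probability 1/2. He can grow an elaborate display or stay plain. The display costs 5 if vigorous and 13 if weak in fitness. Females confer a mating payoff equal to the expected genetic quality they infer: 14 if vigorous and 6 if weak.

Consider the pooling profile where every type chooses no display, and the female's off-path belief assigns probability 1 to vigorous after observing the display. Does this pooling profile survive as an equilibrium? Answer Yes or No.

On path, the female holds the prior and pays 1/2·14 + 1/2·6 = 10. Off path (the display), believing vigorous, it pays 14.
vigorous: no display nets 10; the display nets 14 − 5 = 9. vigorous stays.
weak: no display nets 10; the display nets 14 − 13 = 1. weak stays.
No type deviates, so pooling is sustained.

Yes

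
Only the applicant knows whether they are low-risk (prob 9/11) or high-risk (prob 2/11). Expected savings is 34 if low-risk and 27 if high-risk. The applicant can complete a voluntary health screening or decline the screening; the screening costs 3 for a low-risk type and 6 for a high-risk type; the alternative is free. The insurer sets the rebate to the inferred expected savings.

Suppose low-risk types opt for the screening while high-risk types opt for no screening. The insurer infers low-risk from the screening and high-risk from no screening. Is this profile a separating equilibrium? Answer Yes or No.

Under these beliefs, the screening earns rebate 34 and no screening earns rebate 27.
low-risk: the screening nets 34 − 3 = 31; no screening nets 27. low-risk prefers the screening.
high-risk: the screening nets 34 − 6 = 28; no screening nets 27. high-risk would deviate to the screening.
high-risk has a profitable deviation, so the profile is not an equilibrium.

No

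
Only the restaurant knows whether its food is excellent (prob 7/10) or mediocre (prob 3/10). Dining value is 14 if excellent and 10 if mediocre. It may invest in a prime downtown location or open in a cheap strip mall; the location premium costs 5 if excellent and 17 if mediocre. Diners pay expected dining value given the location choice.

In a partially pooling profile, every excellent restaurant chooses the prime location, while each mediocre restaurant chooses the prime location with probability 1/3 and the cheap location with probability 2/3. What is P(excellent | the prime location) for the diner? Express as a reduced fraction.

P(the prime location) = (7/10)·1 + (3/10)·(1/3) = 4/5.
By Bayes' rule, P(excellent | the prime location) = (7/10) / (4/5) = 7/8.

7/8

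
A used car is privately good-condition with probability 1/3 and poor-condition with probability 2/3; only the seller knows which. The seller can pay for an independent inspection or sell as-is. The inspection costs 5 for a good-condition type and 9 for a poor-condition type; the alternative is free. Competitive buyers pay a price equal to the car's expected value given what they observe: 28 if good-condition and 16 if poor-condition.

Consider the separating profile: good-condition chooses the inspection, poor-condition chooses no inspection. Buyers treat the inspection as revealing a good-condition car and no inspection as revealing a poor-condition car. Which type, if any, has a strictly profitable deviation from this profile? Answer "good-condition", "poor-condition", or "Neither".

poor-condition

The inspection pays 28; no inspection pays 16.
good-condition: assigned the inspection, nets 28 − 5 = 23; deviating to no inspection nets 16.
poor-condition: assigned no inspection, nets 16; deviating to the inspection nets 28 − 9 = 19.
The poor-condition type gains 3 by deviating.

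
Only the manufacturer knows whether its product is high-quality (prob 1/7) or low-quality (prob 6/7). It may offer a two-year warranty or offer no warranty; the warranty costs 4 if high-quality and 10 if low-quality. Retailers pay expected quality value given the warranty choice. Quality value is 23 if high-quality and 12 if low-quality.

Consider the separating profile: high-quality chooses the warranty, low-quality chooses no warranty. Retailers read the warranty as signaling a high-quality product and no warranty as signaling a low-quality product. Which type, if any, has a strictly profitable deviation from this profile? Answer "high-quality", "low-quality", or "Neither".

low-quality

The warranty pays 23; no warranty pays 12.
high-quality: assigned the warranty, nets 23 − 4 = 19; deviating to no warranty nets 12.
low-quality: assigned no warranty, nets 12; deviating to the warranty nets 23 − 10 = 13.
The low-quality type gains 1 by deviating.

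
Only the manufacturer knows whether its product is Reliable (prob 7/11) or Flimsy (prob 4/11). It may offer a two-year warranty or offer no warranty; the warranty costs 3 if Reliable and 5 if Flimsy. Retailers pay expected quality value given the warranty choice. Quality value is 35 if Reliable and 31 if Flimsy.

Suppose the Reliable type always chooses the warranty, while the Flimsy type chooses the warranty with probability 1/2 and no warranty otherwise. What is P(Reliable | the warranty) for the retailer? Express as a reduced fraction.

7/9

P(the warranty) = (7/11)·1 + (4/11)·(1/2) = 9/11.
By Bayes' rule, P(Reliable | the warranty) = (7/11) / (9/11) = 7/9.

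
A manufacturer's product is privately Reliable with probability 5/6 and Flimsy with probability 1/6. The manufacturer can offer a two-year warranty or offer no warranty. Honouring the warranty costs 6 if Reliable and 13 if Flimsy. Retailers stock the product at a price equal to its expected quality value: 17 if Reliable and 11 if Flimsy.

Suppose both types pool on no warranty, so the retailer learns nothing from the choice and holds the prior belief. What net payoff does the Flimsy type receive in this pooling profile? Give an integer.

Pooled price = 5/6·17 + 1/6·11 = 16.
Flimsy pays no cost for no warranty, so net payoff = 16.

16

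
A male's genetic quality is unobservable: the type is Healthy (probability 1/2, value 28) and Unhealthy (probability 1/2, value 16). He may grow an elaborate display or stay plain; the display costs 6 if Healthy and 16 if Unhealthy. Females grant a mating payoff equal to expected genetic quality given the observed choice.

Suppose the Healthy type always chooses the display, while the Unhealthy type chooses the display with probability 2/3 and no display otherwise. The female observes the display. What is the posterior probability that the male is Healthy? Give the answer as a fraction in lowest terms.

P(the display) = (1/2)·1 + (1/2)·(2/3) = 5/6.
By Bayes' rule, P(Healthy | the display) = (1/2) / (5/6) = 3/5.

3/5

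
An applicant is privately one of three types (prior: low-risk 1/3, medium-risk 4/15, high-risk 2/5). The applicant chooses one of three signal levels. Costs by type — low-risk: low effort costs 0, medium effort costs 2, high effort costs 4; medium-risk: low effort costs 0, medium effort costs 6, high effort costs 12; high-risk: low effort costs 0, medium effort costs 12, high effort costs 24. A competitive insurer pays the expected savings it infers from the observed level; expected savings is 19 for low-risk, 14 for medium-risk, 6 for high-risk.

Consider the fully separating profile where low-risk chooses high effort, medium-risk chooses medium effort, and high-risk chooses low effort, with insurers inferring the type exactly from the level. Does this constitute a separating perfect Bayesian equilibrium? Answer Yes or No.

Separating rebates: high effort → 19, medium effort → 14, low effort → 6.
low-risk (assigned high effort): low effort: 6 − 0 = 6; medium effort: 14 − 2 = 12; high effort: 19 − 4 = 15. low-risk stays.
medium-risk (assigned medium effort): low effort: 6 − 0 = 6; medium effort: 14 − 6 = 8; high effort: 19 − 12 = 7. medium-risk stays.
high-risk (assigned low effort): low effort: 6 − 0 = 6; medium effort: 14 − 12 = 2; high effort: 19 − 24 = -5. high-risk stays.
Every type prefers its assigned level; separation holds.

Yes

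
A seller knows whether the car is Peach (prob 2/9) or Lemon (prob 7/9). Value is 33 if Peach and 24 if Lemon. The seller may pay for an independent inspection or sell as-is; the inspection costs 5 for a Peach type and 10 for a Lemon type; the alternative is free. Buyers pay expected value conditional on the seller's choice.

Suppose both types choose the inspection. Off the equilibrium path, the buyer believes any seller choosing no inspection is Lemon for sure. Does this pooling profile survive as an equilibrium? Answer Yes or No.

On path, the buyer holds the prior and pays 2/9·33 + 7/9·24 = 26. Off path (no inspection), believing Lemon, it pays 24.
Peach: the inspection nets 26 − 5 = 21; no inspection nets 24. Peach would deviate.
Lemon: the inspection nets 26 − 10 = 16; no inspection nets 24. Lemon would deviate.
A type deviates, so pooling fails.

No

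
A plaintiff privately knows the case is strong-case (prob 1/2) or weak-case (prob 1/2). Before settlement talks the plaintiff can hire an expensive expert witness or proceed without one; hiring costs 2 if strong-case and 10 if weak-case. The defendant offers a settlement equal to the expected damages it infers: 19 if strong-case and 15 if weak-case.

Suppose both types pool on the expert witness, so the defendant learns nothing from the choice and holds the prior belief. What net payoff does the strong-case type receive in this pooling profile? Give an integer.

Pooled settlement = 1/2·19 + 1/2·15 = 17.
strong-case pays cost 2 for the expert witness, so net payoff = 17 − 2 = 15.

15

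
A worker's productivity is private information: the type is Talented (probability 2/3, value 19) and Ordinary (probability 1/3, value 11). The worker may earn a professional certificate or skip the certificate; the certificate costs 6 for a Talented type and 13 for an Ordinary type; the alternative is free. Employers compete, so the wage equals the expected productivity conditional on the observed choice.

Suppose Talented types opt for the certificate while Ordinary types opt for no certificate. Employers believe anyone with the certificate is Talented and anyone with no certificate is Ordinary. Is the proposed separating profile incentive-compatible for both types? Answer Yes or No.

Under these beliefs, the certificate earns wage 19 and no certificate earns wage 11.
Talented: the certificate nets 19 − 6 = 13; no certificate nets 11. Talented prefers the certificate.
Ordinary: the certificate nets 19 − 13 = 6; no certificate nets 11. Ordinary prefers no certificate.
Neither type deviates, so the separating profile is an equilibrium.

Yes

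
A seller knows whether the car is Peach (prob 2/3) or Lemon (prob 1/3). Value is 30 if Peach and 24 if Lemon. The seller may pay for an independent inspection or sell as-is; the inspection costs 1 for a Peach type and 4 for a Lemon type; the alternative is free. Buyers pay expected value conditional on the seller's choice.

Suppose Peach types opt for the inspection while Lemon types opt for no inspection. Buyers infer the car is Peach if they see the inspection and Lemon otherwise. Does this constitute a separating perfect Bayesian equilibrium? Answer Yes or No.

Under these beliefs, the inspection earns price 30 and no inspection earns price 24.
Peach: the inspection nets 30 − 1 = 29; no inspection nets 24. Peach prefers the inspection.
Lemon: the inspection nets 30 − 4 = 26; no inspection nets 24. Lemon would deviate to the inspection.
Lemon has a profitable deviation, so the profile is not an equilibrium.

No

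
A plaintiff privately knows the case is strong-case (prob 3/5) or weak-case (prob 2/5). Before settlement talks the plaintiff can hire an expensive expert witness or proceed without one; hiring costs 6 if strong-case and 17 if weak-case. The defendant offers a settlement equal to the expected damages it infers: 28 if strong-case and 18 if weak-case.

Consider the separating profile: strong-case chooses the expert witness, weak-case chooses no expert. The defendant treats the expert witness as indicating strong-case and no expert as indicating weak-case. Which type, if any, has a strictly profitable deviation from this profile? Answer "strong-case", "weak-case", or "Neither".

The expert witness pays 28; no expert pays 18.
strong-case: assigned the expert witness, nets 28 − 6 = 22; deviating to no expert nets 18.
weak-case: assigned no expert, nets 18; deviating to the expert witness nets 28 − 17 = 11.
Both types strictly prefer their assigned action; no profitable deviation.

Neither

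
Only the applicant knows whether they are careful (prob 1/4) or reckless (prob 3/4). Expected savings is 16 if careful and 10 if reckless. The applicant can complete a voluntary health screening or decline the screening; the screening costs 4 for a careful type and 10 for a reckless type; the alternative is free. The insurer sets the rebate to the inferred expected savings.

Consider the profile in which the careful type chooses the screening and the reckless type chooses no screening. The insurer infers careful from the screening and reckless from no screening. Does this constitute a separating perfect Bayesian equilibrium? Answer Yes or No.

Under these beliefs, the screening earns rebate 16 and no screening earns rebate 10.
careful: the screening nets 16 − 4 = 12; no screening nets 10. careful prefers the screening.
reckless: the screening nets 16 − 10 = 6; no screening nets 10. reckless prefers no screening.
Neither type deviates, so the separating profile is an equilibrium.

Yes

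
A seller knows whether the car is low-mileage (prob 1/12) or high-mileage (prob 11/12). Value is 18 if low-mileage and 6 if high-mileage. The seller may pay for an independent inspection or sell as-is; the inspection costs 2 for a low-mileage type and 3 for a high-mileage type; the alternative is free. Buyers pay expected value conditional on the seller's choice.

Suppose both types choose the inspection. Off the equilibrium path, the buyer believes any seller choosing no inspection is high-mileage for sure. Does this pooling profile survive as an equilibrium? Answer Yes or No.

On path, the buyer holds the prior and pays 1/12·18 + 11/12·6 = 7. Off path (no inspection), believing high-mileage, it pays 6.
low-mileage: the inspection nets 7 − 2 = 5; no inspection nets 6. low-mileage would deviate.
high-mileage: the inspection nets 7 − 3 = 4; no inspection nets 6. high-mileage would deviate.
A type deviates, so pooling fails.

No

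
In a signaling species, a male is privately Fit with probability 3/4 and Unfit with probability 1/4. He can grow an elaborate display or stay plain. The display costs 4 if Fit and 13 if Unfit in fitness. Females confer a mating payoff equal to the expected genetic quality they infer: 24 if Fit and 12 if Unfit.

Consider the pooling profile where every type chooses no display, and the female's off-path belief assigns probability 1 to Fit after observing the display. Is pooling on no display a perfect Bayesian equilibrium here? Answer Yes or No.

Yes

On path, the female holds the prior and pays 3/4·24 + 1/4·12 = 21. Off path (the display), believing Fit, it pays 24.
Fit: no display nets 21; the display nets 24 − 4 = 20. Fit stays.
Unfit: no display nets 21; the display nets 24 − 13 = 11. Unfit stays.
No type deviates, so pooling is sustained.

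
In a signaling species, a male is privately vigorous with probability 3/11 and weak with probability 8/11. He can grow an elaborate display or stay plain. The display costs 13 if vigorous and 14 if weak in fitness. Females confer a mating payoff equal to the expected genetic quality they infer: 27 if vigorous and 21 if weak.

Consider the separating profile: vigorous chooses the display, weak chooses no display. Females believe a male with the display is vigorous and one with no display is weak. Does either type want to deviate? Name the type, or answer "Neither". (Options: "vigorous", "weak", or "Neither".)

The display pays 27; no display pays 21.
vigorous: assigned the display, nets 27 − 13 = 14; deviating to no display nets 21.
weak: assigned no display, nets 21; deviating to the display nets 27 − 14 = 13.
The vigorous type gains 7 by deviating.

vigorous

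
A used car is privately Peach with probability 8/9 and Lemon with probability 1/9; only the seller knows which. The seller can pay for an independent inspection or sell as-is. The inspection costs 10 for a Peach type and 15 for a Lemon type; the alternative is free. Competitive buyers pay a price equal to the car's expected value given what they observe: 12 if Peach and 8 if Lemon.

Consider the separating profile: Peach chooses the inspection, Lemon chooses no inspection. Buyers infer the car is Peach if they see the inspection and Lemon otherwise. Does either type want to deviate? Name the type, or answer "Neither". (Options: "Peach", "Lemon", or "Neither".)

Peach

The inspection pays 12; no inspection pays 8.
Peach: assigned the inspection, nets 12 − 10 = 2; deviating to no inspection nets 8.
Lemon: assigned no inspection, nets 8; deviating to the inspection nets 12 − 15 = -3.
The Peach type gains 6 by deviating.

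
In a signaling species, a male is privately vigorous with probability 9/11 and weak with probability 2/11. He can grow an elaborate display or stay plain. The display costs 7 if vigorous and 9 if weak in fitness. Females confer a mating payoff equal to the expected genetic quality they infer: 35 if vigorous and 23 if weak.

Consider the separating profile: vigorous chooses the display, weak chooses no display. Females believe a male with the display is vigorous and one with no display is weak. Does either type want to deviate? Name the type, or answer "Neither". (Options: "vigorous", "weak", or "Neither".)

The display pays 35; no display pays 23.
vigorous: assigned the display, nets 35 − 7 = 28; deviating to no display nets 23.
weak: assigned no display, nets 23; deviating to the display nets 35 − 9 = 26.
The weak type gains 3 by deviating.

weak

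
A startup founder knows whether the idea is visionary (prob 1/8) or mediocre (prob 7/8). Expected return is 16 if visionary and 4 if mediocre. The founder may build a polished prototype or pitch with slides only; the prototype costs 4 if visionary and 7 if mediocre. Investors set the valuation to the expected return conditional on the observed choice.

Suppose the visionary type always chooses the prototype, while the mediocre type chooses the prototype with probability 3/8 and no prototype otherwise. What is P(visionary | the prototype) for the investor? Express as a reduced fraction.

8/29

P(the prototype) = (1/8)·1 + (7/8)·(3/8) = 29/64.
By Bayes' rule, P(visionary | the prototype) = (1/8) / (29/64) = 8/29.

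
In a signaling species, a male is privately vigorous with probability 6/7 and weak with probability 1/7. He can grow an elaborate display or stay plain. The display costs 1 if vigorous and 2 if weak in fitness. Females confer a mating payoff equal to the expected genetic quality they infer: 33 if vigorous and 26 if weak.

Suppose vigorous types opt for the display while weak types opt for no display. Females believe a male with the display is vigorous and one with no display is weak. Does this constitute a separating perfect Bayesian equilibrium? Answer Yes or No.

Under these beliefs, the display earns mating payoff 33 and no display earns mating payoff 26.
vigorous: the display nets 33 − 1 = 32; no display nets 26. vigorous prefers the display.
weak: the display nets 33 − 2 = 31; no display nets 26. weak would deviate to the display.
weak has a profitable deviation, so the profile is not an equilibrium.

No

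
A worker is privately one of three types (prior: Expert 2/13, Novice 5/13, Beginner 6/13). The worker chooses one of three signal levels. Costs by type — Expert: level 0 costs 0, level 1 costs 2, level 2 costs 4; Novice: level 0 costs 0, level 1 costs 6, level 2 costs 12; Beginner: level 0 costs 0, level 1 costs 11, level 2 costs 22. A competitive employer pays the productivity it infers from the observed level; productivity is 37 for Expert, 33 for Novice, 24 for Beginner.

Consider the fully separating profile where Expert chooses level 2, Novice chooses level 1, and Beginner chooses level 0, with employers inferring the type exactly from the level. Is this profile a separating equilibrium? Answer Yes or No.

Yes

Separating wages: level 2 → 37, level 1 → 33, level 0 → 24.
Expert (assigned level 2): level 0: 24 − 0 = 24; level 1: 33 − 2 = 31; level 2: 37 − 4 = 33. Expert stays.
Novice (assigned level 1): level 0: 24 − 0 = 24; level 1: 33 − 6 = 27; level 2: 37 − 12 = 25. Novice stays.
Beginner (assigned level 0): level 0: 24 − 0 = 24; level 1: 33 − 11 = 22; level 2: 37 − 22 = 15. Beginner stays.
Every type prefers its assigned level; separation holds.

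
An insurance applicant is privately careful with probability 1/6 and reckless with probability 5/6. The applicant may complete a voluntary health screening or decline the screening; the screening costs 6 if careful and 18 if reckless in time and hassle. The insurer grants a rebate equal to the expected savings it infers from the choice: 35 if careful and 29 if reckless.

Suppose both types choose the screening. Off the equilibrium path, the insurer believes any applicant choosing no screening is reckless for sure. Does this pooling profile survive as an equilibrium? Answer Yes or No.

On path, the insurer holds the prior and pays 1/6·35 + 5/6·29 = 30. Off path (no screening), believing reckless, it pays 29.
careful: the screening nets 30 − 6 = 24; no screening nets 29. careful would deviate.
reckless: the screening nets 30 − 18 = 12; no screening nets 29. reckless would deviate.
A type deviates, so pooling fails.

No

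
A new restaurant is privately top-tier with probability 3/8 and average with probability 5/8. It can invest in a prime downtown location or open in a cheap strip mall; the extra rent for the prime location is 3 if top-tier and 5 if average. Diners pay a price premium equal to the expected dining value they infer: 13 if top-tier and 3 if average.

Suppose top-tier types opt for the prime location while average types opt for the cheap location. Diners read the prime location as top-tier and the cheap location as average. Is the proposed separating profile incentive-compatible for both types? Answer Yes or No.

No

Under these beliefs, the prime location earns price premium 13 and the cheap location earns price premium 3.
top-tier: the prime location nets 13 − 3 = 10; the cheap location nets 3. top-tier prefers the prime location.
average: the prime location nets 13 − 5 = 8; the cheap location nets 3. average would deviate to the prime location.
average has a profitable deviation, so the profile is not an equilibrium.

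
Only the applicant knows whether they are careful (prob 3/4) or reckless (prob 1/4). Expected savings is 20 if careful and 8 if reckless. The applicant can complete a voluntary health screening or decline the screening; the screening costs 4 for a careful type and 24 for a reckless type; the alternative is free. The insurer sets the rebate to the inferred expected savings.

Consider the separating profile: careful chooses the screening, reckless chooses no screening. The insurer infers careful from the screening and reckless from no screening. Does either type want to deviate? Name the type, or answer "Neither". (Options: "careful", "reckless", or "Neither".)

The screening pays 20; no screening pays 8.
careful: assigned the screening, nets 20 − 4 = 16; deviating to no screening nets 8.
reckless: assigned no screening, nets 8; deviating to the screening nets 20 − 24 = -4.
Both types strictly prefer their assigned action; no profitable deviation.

Neither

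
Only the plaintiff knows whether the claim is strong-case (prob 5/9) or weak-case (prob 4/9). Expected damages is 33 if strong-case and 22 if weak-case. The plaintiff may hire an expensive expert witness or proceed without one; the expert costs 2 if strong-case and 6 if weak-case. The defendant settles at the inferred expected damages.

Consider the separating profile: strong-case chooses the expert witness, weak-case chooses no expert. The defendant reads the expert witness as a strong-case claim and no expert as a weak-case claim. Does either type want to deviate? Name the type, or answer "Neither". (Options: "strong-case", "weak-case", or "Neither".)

The expert witness pays 33; no expert pays 22.
strong-case: assigned the expert witness, nets 33 − 2 = 31; deviating to no expert nets 22.
weak-case: assigned no expert, nets 22; deviating to the expert witness nets 33 − 6 = 27.
The weak-case type gains 5 by deviating.

weak-case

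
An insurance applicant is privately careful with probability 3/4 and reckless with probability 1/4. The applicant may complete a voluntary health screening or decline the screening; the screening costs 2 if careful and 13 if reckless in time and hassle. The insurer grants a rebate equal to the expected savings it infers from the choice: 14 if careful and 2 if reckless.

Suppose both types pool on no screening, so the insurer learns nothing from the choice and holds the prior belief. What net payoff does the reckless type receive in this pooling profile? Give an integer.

11

Pooled rebate = 3/4·14 + 1/4·2 = 11.
reckless pays no cost for no screening, so net payoff = 11.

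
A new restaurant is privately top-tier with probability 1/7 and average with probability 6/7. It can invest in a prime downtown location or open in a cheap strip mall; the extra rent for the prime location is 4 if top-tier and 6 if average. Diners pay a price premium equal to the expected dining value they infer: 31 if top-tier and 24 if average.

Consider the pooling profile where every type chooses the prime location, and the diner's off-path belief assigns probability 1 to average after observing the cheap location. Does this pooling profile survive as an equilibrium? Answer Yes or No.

No

On path, the diner holds the prior and pays 1/7·31 + 6/7·24 = 25. Off path (the cheap location), believing average, it pays 24.
top-tier: the prime location nets 25 − 4 = 21; the cheap location nets 24. top-tier would deviate.
average: the prime location nets 25 − 6 = 19; the cheap location nets 24. average would deviate.
A type deviates, so pooling fails.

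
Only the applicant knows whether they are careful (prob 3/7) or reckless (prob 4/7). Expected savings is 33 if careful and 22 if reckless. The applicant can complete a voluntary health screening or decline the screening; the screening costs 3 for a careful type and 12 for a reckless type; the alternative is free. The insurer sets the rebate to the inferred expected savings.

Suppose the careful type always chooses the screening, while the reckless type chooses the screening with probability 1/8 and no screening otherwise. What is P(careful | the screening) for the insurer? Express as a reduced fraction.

P(the screening) = (3/7)·1 + (4/7)·(1/8) = 1/2.
By Bayes' rule, P(careful | the screening) = (3/7) / (1/2) = 6/7.

6/7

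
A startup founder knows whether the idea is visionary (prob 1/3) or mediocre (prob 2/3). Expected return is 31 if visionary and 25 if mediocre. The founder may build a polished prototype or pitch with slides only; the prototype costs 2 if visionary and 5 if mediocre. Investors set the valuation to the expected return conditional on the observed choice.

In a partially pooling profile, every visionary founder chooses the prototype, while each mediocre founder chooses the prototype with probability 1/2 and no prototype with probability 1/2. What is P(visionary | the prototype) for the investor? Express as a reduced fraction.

1/2

P(the prototype) = (1/3)·1 + (2/3)·(1/2) = 2/3.
By Bayes' rule, P(visionary | the prototype) = (1/3) / (2/3) = 1/2.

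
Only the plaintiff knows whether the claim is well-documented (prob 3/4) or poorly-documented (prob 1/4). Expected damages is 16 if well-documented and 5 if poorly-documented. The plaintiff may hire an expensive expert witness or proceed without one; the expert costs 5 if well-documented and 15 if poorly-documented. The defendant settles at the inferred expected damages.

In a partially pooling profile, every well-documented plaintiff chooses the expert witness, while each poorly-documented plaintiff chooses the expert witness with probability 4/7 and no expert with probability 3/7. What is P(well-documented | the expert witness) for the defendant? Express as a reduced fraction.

P(the expert witness) = (3/4)·1 + (1/4)·(4/7) = 25/28.
By Bayes' rule, P(well-documented | the expert witness) = (3/4) / (25/28) = 21/25.

21/25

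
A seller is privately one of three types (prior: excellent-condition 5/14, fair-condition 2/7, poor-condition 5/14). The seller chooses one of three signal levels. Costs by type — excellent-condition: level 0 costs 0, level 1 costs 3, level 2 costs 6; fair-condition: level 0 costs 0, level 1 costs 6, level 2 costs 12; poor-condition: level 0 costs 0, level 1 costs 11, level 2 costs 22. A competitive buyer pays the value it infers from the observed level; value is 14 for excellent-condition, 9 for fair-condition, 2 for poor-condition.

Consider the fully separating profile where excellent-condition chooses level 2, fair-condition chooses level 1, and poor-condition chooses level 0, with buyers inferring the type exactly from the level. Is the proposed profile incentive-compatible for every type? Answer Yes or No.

Separating prices: level 2 → 14, level 1 → 9, level 0 → 2.
excellent-condition (assigned level 2): level 0: 2 − 0 = 2; level 1: 9 − 3 = 6; level 2: 14 − 6 = 8. excellent-condition stays.
fair-condition (assigned level 1): level 0: 2 − 0 = 2; level 1: 9 − 6 = 3; level 2: 14 − 12 = 2. fair-condition stays.
poor-condition (assigned level 0): level 0: 2 − 0 = 2; level 1: 9 − 11 = -2; level 2: 14 − 22 = -8. poor-condition stays.
Every type prefers its assigned level; separation holds.

Yes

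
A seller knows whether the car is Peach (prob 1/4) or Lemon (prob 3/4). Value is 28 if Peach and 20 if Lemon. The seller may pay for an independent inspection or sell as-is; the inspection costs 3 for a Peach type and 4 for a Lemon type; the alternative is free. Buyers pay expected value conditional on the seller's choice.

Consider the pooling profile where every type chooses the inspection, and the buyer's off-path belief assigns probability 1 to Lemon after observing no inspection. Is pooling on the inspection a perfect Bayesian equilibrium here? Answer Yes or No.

On path, the buyer holds the prior and pays 1/4·28 + 3/4·20 = 22. Off path (no inspection), believing Lemon, it pays 20.
Peach: the inspection nets 22 − 3 = 19; no inspection nets 20. Peach would deviate.
Lemon: the inspection nets 22 − 4 = 18; no inspection nets 20. Lemon would deviate.
A type deviates, so pooling fails.

No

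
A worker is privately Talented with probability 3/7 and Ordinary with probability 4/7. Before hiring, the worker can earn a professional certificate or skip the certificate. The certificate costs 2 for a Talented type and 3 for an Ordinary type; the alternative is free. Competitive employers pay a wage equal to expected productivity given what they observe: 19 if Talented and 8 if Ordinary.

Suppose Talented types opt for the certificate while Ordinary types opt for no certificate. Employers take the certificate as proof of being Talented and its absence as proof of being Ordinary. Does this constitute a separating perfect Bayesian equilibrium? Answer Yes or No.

No

Under these beliefs, the certificate earns wage 19 and no certificate earns wage 8.
Talented: the certificate nets 19 − 2 = 17; no certificate nets 8. Talented prefers the certificate.
Ordinary: the certificate nets 19 − 3 = 16; no certificate nets 8. Ordinary would deviate to the certificate.
Ordinary has a profitable deviation, so the profile is not an equilibrium.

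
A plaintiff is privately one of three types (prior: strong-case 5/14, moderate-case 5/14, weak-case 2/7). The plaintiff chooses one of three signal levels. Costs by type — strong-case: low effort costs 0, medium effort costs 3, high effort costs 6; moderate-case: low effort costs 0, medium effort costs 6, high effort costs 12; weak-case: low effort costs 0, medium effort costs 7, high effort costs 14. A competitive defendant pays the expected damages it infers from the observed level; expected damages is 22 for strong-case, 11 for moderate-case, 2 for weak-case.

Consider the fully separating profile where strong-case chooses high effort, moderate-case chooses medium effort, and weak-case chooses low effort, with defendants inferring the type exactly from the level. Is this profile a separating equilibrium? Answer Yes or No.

Separating settlements: high effort → 22, medium effort → 11, low effort → 2.
strong-case (assigned high effort): low effort: 2 − 0 = 2; medium effort: 11 − 3 = 8; high effort: 22 − 6 = 16. strong-case stays.
moderate-case (assigned medium effort): low effort: 2 − 0 = 2; medium effort: 11 − 6 = 5; high effort: 22 − 12 = 10. moderate-case prefers high effort.
weak-case (assigned low effort): low effort: 2 − 0 = 2; medium effort: 11 − 7 = 4; high effort: 22 − 14 = 8. weak-case prefers high effort.
At least one type deviates; the separating profile fails.

No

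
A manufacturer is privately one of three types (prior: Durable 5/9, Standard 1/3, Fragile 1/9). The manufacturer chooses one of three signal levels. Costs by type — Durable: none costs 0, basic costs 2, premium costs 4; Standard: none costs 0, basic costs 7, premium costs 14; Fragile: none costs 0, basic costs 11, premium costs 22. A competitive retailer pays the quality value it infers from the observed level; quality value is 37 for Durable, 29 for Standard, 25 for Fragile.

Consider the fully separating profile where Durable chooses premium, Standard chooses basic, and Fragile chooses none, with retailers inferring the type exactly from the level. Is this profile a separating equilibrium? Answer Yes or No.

No

Separating prices: premium → 37, basic → 29, none → 25.
Durable (assigned premium): none: 25 − 0 = 25; basic: 29 − 2 = 27; premium: 37 − 4 = 33. Durable stays.
Standard (assigned basic): none: 25 − 0 = 25; basic: 29 − 7 = 22; premium: 37 − 14 = 23. Standard prefers none.
Fragile (assigned none): none: 25 − 0 = 25; basic: 29 − 11 = 18; premium: 37 − 22 = 15. Fragile stays.
At least one type deviates; the separating profile fails.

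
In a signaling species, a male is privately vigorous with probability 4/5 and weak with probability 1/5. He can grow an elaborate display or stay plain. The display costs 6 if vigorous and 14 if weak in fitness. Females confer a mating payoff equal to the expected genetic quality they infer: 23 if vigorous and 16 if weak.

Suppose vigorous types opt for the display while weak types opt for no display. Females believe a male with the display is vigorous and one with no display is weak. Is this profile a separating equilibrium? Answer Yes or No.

Yes

Under these beliefs, the display earns mating payoff 23 and no display earns mating payoff 16.
vigorous: the display nets 23 − 6 = 17; no display nets 16. vigorous prefers the display.
weak: the display nets 23 − 14 = 9; no display nets 16. weak prefers no display.
Neither type deviates, so the separating profile is an equilibrium.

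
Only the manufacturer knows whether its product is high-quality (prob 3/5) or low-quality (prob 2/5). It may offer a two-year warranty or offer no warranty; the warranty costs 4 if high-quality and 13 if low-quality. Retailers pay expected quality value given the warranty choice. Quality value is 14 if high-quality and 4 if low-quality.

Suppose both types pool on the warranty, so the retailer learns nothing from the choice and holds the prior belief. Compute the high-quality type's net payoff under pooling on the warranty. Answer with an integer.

6

Pooled price = 3/5·14 + 2/5·4 = 10.
high-quality pays cost 4 for the warranty, so net payoff = 10 − 4 = 6.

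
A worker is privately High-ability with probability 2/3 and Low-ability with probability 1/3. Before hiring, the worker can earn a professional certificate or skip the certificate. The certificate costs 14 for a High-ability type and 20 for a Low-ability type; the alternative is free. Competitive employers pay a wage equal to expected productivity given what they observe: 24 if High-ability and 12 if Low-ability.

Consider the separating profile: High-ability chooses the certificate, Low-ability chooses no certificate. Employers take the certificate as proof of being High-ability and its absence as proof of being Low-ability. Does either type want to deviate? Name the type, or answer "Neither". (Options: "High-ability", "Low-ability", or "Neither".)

The certificate pays 24; no certificate pays 12.
High-ability: assigned the certificate, nets 24 − 14 = 10; deviating to no certificate nets 12.
Low-ability: assigned no certificate, nets 12; deviating to the certificate nets 24 − 20 = 4.
The High-ability type gains 2 by deviating.

High-ability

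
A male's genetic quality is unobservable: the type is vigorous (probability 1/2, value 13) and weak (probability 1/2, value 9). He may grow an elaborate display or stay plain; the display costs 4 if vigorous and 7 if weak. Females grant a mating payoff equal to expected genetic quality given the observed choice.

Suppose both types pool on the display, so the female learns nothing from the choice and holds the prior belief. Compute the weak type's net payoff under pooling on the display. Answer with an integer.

4

Pooled mating payoff = 1/2·13 + 1/2·9 = 11.
weak pays cost 7 for the display, so net payoff = 11 − 7 = 4.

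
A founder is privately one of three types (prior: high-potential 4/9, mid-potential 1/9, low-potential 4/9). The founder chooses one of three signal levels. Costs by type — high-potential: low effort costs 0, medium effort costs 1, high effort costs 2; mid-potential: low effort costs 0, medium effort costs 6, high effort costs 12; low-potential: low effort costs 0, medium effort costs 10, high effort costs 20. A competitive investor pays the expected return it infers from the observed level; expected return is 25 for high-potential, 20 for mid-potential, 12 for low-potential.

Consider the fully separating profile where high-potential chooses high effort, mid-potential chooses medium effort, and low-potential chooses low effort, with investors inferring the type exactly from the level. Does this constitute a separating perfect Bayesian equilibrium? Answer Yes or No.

Separating valuations: high effort → 25, medium effort → 20, low effort → 12.
high-potential (assigned high effort): low effort: 12 − 0 = 12; medium effort: 20 − 1 = 19; high effort: 25 − 2 = 23. high-potential stays.
mid-potential (assigned medium effort): low effort: 12 − 0 = 12; medium effort: 20 − 6 = 14; high effort: 25 − 12 = 13. mid-potential stays.
low-potential (assigned low effort): low effort: 12 − 0 = 12; medium effort: 20 − 10 = 10; high effort: 25 − 20 = 5. low-potential stays.
Every type prefers its assigned level; separation holds.

Yes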